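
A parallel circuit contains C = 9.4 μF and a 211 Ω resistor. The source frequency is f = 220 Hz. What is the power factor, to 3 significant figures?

0.343

ω = 2πf = 1382 rad/s
X_C = 1/(ωC) = 77.0 Ω
Parallel: admittances add. Y = 1/R + jωC
Y = (0.00474 + j0.0130) S
|Y| = 0.0138 S → |Z| = 1/|Y| = 72.3 Ω, ∠Z = −∠Y = -70.0°
cos φ = cos(-70.0°) = 0.343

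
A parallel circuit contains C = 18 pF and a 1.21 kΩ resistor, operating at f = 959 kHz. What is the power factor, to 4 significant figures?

ω = 2πf = 6.026e+06 rad/s
X_C = 1/(ωC) = 9220 Ω
Parallel: admittances add. Y = 1/R + jωC
Y = (0.0008264 + j0.0001085) S
|Y| = 0.0008335 S → |Z| = 1/|Y| = 1200 Ω, ∠Z = −∠Y = -7.477°
cos φ = cos(-7.477°) = 0.9915

0.9915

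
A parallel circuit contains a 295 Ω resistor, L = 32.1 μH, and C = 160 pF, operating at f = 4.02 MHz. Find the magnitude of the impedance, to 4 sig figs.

ω = 2πf = 2.526e+07 rad/s
X_L = ωL = 810.8 Ω
X_C = 1/(ωC) = 247.4 Ω
Parallel: admittances add. Y = 1/R + 1/(jωL) + jωC
Y = (0.003390 + j0.002808) S
|Y| = 0.004402 S → |Z| = 1/|Y| = 227.2 Ω, ∠Z = −∠Y = -39.64°

227.2 Ω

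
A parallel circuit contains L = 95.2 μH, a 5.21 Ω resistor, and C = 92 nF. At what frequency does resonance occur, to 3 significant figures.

ω₀ = 1/√(LC) = 1/√(9.52e-05 × 9.2e-08) = 337900 rad/s
f₀ = ω₀/(2π) = 53.8 kHz

53.8 kHz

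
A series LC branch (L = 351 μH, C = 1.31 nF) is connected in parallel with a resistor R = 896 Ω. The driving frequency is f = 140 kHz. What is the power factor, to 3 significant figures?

ω = 2πf = 879600 rad/s
X_L = ωL = 309 Ω
X_C = 1/(ωC) = 868 Ω
Branch 1: Z₁ = R = 896 Ω
Branch 2 (series LC): Z₂ = j(X_L − X_C) = −j559 Ω
Parallel: Z = Z₁Z₂/(Z₁+Z₂), |Z| = 474 Ω, ∠Z = -58.0°
cos φ = cos(-58.0°) = 0.529

0.529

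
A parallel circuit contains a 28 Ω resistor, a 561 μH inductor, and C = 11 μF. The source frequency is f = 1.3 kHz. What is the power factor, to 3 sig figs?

ω = 2πf = 8168 rad/s
X_L = ωL = 4.58 Ω
X_C = 1/(ωC) = 11.1 Ω
Parallel: admittances add. Y = 1/R + 1/(jωL) + jωC
Y = (0.0357 − j0.128) S
|Y| = 0.133 S → |Z| = 1/|Y| = 7.50 Ω, ∠Z = −∠Y = 74.5°
cos φ = cos(74.5°) = 0.268

0.268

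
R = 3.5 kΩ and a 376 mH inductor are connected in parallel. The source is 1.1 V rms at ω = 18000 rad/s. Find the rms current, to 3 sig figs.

354 μA

X_L = ωL = 6770 Ω
Parallel: admittances add. Y = 1/R + 1/(jωL)
Y = (0.000286 − j0.000148) S
|Y| = 0.000322 S → |Z| = 1/|Y| = 3110 Ω, ∠Z = −∠Y = 27.3°
I = V/|Z| = 1.1/3110 = 354 μA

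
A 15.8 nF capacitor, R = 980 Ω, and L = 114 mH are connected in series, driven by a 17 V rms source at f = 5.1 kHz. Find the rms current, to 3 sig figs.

8.75 mA

ω = 2πf = 32040 rad/s
X_L = ωL = 3650 Ω
X_C = 1/(ωC) = 1980 Ω
Net reactance X = X_L − X_C = 1680 Ω
Z = 980 + j1680 Ω
|Z| = √(980² + 1680²) = 1940 Ω
I = V/|Z| = 17/1940 = 8.75 mA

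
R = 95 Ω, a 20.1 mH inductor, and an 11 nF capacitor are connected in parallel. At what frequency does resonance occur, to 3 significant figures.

ω₀ = 1/√(LC) = 1/√(0.0201 × 1.1e-08) = 67250 rad/s
f₀ = ω₀/(2π) = 10.7 kHz

10.7 kHz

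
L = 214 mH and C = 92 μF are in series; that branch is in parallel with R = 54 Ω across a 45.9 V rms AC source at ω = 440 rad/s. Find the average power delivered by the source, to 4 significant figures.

39.01 W

X_L = ωL = 94.16 Ω
X_C = 1/(ωC) = 24.70 Ω
Branch 1: Z₁ = R = 54.00 Ω
Branch 2 (series LC): Z₂ = j(X_L − X_C) = j69.46 Ω
Parallel: Z = Z₁Z₂/(Z₁+Z₂), |Z| = 42.63 Ω, ∠Z = 37.86°
I = V/|Z| = 1.077 A
P = VI cos φ = 45.9 × 1.077 × cos(37.86°) = 39.01 W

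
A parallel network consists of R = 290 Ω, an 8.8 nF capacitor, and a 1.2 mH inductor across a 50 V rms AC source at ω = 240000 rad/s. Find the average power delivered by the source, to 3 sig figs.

X_L = ωL = 288 Ω
X_C = 1/(ωC) = 473 Ω
Parallel: admittances add. Y = 1/R + 1/(jωL) + jωC
Y = (0.00345 − j0.00136) S
|Y| = 0.00371 S → |Z| = 1/|Y| = 270 Ω, ∠Z = −∠Y = 21.5°
I = V/|Z| = 185 mA
P = VI cos φ = 50 × 0.185 × cos(21.5°) = 8.62 W

8.62 W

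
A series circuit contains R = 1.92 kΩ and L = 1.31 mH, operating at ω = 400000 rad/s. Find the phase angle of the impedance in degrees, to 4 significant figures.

15.27°

X_L = ωL = 524.0 Ω
Z = 1920 + j524.0 Ω
|Z| = √(1920² + 524.0²) = 1990 Ω
∠Z = arctan(524.0/1920) = 15.27°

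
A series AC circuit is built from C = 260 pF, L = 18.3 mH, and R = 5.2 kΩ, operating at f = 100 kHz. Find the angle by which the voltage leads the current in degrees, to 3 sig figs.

ω = 2πf = 628300 rad/s
X_L = ωL = 11500 Ω
X_C = 1/(ωC) = 6120 Ω
Net reactance X = X_L − X_C = 5380 Ω
Z = 5200 + j5380 Ω
|Z| = √(5200² + 5380²) = 7480 Ω
∠Z = arctan(5380/5200) = 46.0°

46.0°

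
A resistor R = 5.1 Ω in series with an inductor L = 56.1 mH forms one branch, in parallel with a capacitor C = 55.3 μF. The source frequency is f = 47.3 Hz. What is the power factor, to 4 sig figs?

ω = 2πf = 297.2 rad/s
X_L = ωL = 16.67 Ω
X_C = 1/(ωC) = 60.85 Ω
Branch 1 (R+jX_L): Z₁ = 5.100 + j16.67 Ω, |Z₁| = 17.44 Ω
Branch 2 (−jX_C): Z₂ = −j60.85 Ω
Parallel: Z = Z₁Z₂/(Z₁+Z₂), |Z| = 23.86 Ω, ∠Z = 66.41°
cos φ = cos(66.41°) = 0.4003

0.4003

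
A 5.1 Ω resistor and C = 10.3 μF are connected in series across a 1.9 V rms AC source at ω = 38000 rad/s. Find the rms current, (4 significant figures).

333.1 mA

X_C = 1/(ωC) = 2.555 Ω
Z = 5.100 − j2.555 Ω
|Z| = √(5.100² + 2.555²) = 5.704 Ω
I = V/|Z| = 1.9/5.704 = 333.1 mA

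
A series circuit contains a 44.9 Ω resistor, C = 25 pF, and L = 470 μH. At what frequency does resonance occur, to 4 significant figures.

1.468 MHz

ω₀ = 1/√(LC) = 1/√(0.00047 × 2.5e-11) = 9.225e+06 rad/s
f₀ = ω₀/(2π) = 1.468 MHz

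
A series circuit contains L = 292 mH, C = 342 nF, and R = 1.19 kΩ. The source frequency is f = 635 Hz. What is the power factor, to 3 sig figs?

ω = 2πf = 3990 rad/s
X_L = ωL = 1170 Ω
X_C = 1/(ωC) = 733 Ω
Net reactance X = X_L − X_C = 432 Ω
Z = 1190 + j432 Ω
|Z| = √(1190² + 432²) = 1270 Ω
∠Z = arctan(432/1190) = 20.0°
cos φ = cos(20.0°) = 0.940

0.940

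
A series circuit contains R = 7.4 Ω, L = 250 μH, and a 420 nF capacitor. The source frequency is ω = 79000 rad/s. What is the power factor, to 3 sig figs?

X_L = ωL = 19.8 Ω
X_C = 1/(ωC) = 30.1 Ω
Net reactance X = X_L − X_C = -10.4 Ω
Z = 7.40 − j10.4 Ω
|Z| = √(7.40² + 10.4²) = 12.8 Ω
∠Z = arctan(-10.4/7.40) = -54.5°
cos φ = cos(-54.5°) = 0.580

0.580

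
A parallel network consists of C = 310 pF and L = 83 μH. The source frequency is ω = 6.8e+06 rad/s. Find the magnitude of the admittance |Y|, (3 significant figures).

336 μS

X_L = ωL = 564 Ω
X_C = 1/(ωC) = 474 Ω
Parallel: admittances add. Y = 1/(jωL) + jωC
Y = (0 + j0.000336) S
|Y| = 0.000336 S → |Z| = 1/|Y| = 2970 Ω, ∠Z = −∠Y = -90.0°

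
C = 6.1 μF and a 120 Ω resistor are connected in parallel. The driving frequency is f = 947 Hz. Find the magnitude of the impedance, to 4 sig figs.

26.85 Ω

ω = 2πf = 5950 rad/s
X_C = 1/(ωC) = 27.55 Ω
Parallel: admittances add. Y = 1/R + jωC
Y = (0.008333 + j0.03630) S
|Y| = 0.03724 S → |Z| = 1/|Y| = 26.85 Ω, ∠Z = −∠Y = -77.07°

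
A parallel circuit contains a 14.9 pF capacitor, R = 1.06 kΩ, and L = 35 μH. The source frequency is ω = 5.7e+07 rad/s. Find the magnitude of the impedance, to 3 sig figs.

X_L = ωL = 1990 Ω
X_C = 1/(ωC) = 1180 Ω
Parallel: admittances add. Y = 1/R + 1/(jωL) + jωC
Y = (0.000943 + j0.000348) S
|Y| = 0.00101 S → |Z| = 1/|Y| = 994 Ω, ∠Z = −∠Y = -20.3°

994 Ω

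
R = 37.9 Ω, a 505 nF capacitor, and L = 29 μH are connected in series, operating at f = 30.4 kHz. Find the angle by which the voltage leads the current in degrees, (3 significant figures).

ω = 2πf = 191000 rad/s
X_L = ωL = 5.54 Ω
X_C = 1/(ωC) = 10.4 Ω
Net reactance X = X_L − X_C = -4.83 Ω
Z = 37.9 − j4.83 Ω
|Z| = √(37.9² + 4.83²) = 38.2 Ω
∠Z = arctan(-4.83/37.9) = -7.26°

-7.26°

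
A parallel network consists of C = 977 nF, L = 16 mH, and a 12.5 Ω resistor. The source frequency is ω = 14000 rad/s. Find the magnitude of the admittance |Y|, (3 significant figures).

X_L = ωL = 224 Ω
X_C = 1/(ωC) = 73.1 Ω
Parallel: admittances add. Y = 1/R + 1/(jωL) + jωC
Y = (0.0800 + j0.00921) S
|Y| = 0.0805 S → |Z| = 1/|Y| = 12.4 Ω, ∠Z = −∠Y = -6.57°

80.5 mS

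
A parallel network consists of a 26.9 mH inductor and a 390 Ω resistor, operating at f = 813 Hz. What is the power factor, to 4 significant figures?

0.3323

ω = 2πf = 5108 rad/s
X_L = ωL = 137.4 Ω
Parallel: admittances add. Y = 1/R + 1/(jωL)
Y = (0.002564 − j0.007277) S
|Y| = 0.007716 S → |Z| = 1/|Y| = 129.6 Ω, ∠Z = −∠Y = 70.59°
cos φ = cos(70.59°) = 0.3323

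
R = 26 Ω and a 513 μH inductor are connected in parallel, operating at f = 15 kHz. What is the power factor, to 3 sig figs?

0.881

ω = 2πf = 94250 rad/s
X_L = ωL = 48.3 Ω
Parallel: admittances add. Y = 1/R + 1/(jωL)
Y = (0.0385 − j0.0207) S
|Y| = 0.0437 S → |Z| = 1/|Y| = 22.9 Ω, ∠Z = −∠Y = 28.3°
cos φ = cos(28.3°) = 0.881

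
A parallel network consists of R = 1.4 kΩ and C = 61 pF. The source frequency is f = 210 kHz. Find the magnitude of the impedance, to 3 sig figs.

1390 Ω

ω = 2πf = 1.319e+06 rad/s
X_C = 1/(ωC) = 12400 Ω
Parallel: admittances add. Y = 1/R + jωC
Y = (0.000714 + j8.05e-05) S
|Y| = 0.000719 S → |Z| = 1/|Y| = 1390 Ω, ∠Z = −∠Y = -6.43°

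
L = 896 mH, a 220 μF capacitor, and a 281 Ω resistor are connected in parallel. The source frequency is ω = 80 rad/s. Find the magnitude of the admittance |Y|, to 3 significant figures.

X_L = ωL = 71.7 Ω
X_C = 1/(ωC) = 56.8 Ω
Parallel: admittances add. Y = 1/R + 1/(jωL) + jωC
Y = (0.00356 + j0.00365) S
|Y| = 0.00510 S → |Z| = 1/|Y| = 196 Ω, ∠Z = −∠Y = -45.7°

5.10 mS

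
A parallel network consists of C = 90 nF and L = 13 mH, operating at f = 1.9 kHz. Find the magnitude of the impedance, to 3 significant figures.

186 Ω

ω = 2πf = 11940 rad/s
X_L = ωL = 155 Ω
X_C = 1/(ωC) = 931 Ω
Parallel: admittances add. Y = 1/(jωL) + jωC
Y = (0 − j0.00537) S
|Y| = 0.00537 S → |Z| = 1/|Y| = 186 Ω, ∠Z = −∠Y = 90.0°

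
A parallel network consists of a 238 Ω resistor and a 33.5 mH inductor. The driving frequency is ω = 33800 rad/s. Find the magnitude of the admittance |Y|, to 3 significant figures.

4.29 mS

X_L = ωL = 1130 Ω
Parallel: admittances add. Y = 1/R + 1/(jωL)
Y = (0.00420 − j0.000883) S
|Y| = 0.00429 S → |Z| = 1/|Y| = 233 Ω, ∠Z = −∠Y = 11.9°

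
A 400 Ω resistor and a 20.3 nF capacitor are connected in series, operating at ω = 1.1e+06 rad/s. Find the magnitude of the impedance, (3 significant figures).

402 Ω

X_C = 1/(ωC) = 44.8 Ω
Z = 400 − j44.8 Ω
|Z| = √(400² + 44.8²) = 402 Ω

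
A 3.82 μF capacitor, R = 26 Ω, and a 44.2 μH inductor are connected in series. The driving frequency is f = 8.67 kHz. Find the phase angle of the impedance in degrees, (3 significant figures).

ω = 2πf = 54480 rad/s
X_L = ωL = 2.41 Ω
X_C = 1/(ωC) = 4.81 Ω
Net reactance X = X_L − X_C = -2.40 Ω
Z = 26.0 − j2.40 Ω
|Z| = √(26.0² + 2.40²) = 26.1 Ω
∠Z = arctan(-2.40/26.0) = -5.27°

-5.27°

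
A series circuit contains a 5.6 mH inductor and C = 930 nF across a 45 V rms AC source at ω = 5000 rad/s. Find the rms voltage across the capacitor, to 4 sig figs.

51.74 V

X_L = ωL = 28.00 Ω
X_C = 1/(ωC) = 215.1 Ω
Net reactance X = X_L − X_C = -187.1 Ω
Z = − j187.1 Ω
|Z| = √(0² + 187.1²) = 187.1 Ω
I = V/|Z| = 240.6 mA
V_C = I·|Z_C| = 0.2406 × 215.1 = 51.74 V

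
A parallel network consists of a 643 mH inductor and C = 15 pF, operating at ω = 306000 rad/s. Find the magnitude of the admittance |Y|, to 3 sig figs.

492 nS

X_L = ωL = 197000 Ω
X_C = 1/(ωC) = 218000 Ω
Parallel: admittances add. Y = 1/(jωL) + jωC
Y = (0 − j4.92e-07) S
|Y| = 4.92e-07 S → |Z| = 1/|Y| = 2.03e+06 Ω, ∠Z = −∠Y = 90.0°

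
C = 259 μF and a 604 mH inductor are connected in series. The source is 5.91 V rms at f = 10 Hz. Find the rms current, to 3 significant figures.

ω = 2πf = 62.83 rad/s
X_L = ωL = 38.0 Ω
X_C = 1/(ωC) = 61.4 Ω
Net reactance X = X_L − X_C = -23.5 Ω
Z = − j23.5 Ω
|Z| = √(0² + 23.5²) = 23.5 Ω
I = V/|Z| = 5.91/23.5 = 251 mA

251 mA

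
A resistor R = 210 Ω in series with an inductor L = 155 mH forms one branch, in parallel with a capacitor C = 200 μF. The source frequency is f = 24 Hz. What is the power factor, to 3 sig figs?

0.157

ω = 2πf = 150.8 rad/s
X_L = ωL = 23.4 Ω
X_C = 1/(ωC) = 33.2 Ω
Branch 1 (R+jX_L): Z₁ = 210 + j23.4 Ω, |Z₁| = 211 Ω
Branch 2 (−jX_C): Z₂ = −j33.2 Ω
Parallel: Z = Z₁Z₂/(Z₁+Z₂), |Z| = 33.3 Ω, ∠Z = -81.0°
cos φ = cos(-81.0°) = 0.157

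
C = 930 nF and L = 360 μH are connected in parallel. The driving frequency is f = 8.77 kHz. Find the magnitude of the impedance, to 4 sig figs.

1196 Ω

ω = 2πf = 55100 rad/s
X_L = ωL = 19.84 Ω
X_C = 1/(ωC) = 19.51 Ω
Parallel: admittances add. Y = 1/(jωL) + jωC
Y = (0 + j0.0008361) S
|Y| = 0.0008361 S → |Z| = 1/|Y| = 1196 Ω, ∠Z = −∠Y = -90.00°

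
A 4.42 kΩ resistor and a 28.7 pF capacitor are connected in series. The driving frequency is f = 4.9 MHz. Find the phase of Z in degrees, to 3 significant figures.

-14.4°

ω = 2πf = 3.079e+07 rad/s
X_C = 1/(ωC) = 1130 Ω
Z = 4420 − j1130 Ω
|Z| = √(4420² + 1130²) = 4560 Ω
∠Z = arctan(-1130/4420) = -14.4°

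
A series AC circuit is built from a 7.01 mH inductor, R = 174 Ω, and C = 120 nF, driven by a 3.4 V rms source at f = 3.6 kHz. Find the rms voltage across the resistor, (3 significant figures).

2.17 V

ω = 2πf = 22620 rad/s
X_L = ωL = 159 Ω
X_C = 1/(ωC) = 368 Ω
Net reactance X = X_L − X_C = -210 Ω
Z = 174 − j210 Ω
|Z| = √(174² + 210²) = 273 Ω
I = V/|Z| = 12.5 mA
V_R = I·|Z_R| = 0.0125 × 174 = 2.17 V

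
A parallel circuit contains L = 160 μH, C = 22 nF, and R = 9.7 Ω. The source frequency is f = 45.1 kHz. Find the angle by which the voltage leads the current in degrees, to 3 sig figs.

8.73°

ω = 2πf = 283400 rad/s
X_L = ωL = 45.3 Ω
X_C = 1/(ωC) = 160 Ω
Parallel: admittances add. Y = 1/R + 1/(jωL) + jωC
Y = (0.103 − j0.0158) S
|Y| = 0.104 S → |Z| = 1/|Y| = 9.59 Ω, ∠Z = −∠Y = 8.73°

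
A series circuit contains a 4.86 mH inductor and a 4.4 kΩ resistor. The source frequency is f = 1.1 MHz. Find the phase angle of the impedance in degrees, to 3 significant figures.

ω = 2πf = 6.912e+06 rad/s
X_L = ωL = 33600 Ω
Z = 4400 + j33600 Ω
|Z| = √(4400² + 33600²) = 33900 Ω
∠Z = arctan(33600/4400) = 82.5°

82.5°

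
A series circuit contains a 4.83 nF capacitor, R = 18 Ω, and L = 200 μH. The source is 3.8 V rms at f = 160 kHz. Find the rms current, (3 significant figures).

204 mA

ω = 2πf = 1.005e+06 rad/s
X_L = ωL = 201 Ω
X_C = 1/(ωC) = 206 Ω
Net reactance X = X_L − X_C = -4.88 Ω
Z = 18.0 − j4.88 Ω
|Z| = √(18.0² + 4.88²) = 18.7 Ω
I = V/|Z| = 3.8/18.7 = 204 mA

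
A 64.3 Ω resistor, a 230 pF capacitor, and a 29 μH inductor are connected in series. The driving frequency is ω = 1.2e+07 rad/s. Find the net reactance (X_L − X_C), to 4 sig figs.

-14.32 Ω

X_L = ωL = 348.0 Ω
X_C = 1/(ωC) = 362.3 Ω
X = 348.0 − 362.3 = -14.32 Ω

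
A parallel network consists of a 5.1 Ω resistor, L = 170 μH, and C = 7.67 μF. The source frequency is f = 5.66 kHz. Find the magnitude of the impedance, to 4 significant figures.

ω = 2πf = 35560 rad/s
X_L = ωL = 6.046 Ω
X_C = 1/(ωC) = 3.666 Ω
Parallel: admittances add. Y = 1/R + 1/(jωL) + jωC
Y = (0.1961 + j0.1074) S
|Y| = 0.2235 S → |Z| = 1/|Y| = 4.473 Ω, ∠Z = −∠Y = -28.70°

4.473 Ω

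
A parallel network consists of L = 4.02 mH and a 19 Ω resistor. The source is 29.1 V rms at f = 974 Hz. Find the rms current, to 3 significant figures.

ω = 2πf = 6120 rad/s
X_L = ωL = 24.6 Ω
Parallel: admittances add. Y = 1/R + 1/(jωL)
Y = (0.0526 − j0.0406) S
|Y| = 0.0665 S → |Z| = 1/|Y| = 15.0 Ω, ∠Z = −∠Y = 37.7°
I = V/|Z| = 29.1/15.0 = 1.94 A

1.94 A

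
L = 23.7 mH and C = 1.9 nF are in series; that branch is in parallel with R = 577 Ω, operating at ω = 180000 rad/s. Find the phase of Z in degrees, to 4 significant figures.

23.27°

X_L = ωL = 4266 Ω
X_C = 1/(ωC) = 2924 Ω
Branch 1: Z₁ = R = 577.0 Ω
Branch 2 (series LC): Z₂ = j(X_L − X_C) = j1342 Ω
Parallel: Z = Z₁Z₂/(Z₁+Z₂), |Z| = 530.1 Ω, ∠Z = 23.27°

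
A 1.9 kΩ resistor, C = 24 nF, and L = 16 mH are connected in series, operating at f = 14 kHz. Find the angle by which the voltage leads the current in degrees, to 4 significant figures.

26.17°

ω = 2πf = 87960 rad/s
X_L = ωL = 1407 Ω
X_C = 1/(ωC) = 473.7 Ω
Net reactance X = X_L − X_C = 933.8 Ω
Z = 1900 + j933.8 Ω
|Z| = √(1900² + 933.8²) = 2117 Ω
∠Z = arctan(933.8/1900) = 26.17°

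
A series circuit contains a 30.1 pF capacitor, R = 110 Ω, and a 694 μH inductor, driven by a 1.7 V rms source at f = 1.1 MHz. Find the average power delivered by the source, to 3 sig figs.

26.0 mW

ω = 2πf = 6.912e+06 rad/s
X_L = ωL = 4800 Ω
X_C = 1/(ωC) = 4810 Ω
Net reactance X = X_L − X_C = -10.3 Ω
Z = 110 − j10.3 Ω
|Z| = √(110² + 10.3²) = 110 Ω
∠Z = arctan(-10.3/110) = -5.33°
I = V/|Z| = 15.4 mA
P = VI cos φ = 1.7 × 0.0154 × cos(-5.33°) = 26.0 mW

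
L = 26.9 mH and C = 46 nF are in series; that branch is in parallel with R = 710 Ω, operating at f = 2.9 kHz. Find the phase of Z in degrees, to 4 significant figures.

ω = 2πf = 18220 rad/s
X_L = ωL = 490.2 Ω
X_C = 1/(ωC) = 1193 Ω
Branch 1: Z₁ = R = 710.0 Ω
Branch 2 (series LC): Z₂ = j(X_L − X_C) = −j702.9 Ω
Parallel: Z = Z₁Z₂/(Z₁+Z₂), |Z| = 499.5 Ω, ∠Z = -45.29°

-45.29°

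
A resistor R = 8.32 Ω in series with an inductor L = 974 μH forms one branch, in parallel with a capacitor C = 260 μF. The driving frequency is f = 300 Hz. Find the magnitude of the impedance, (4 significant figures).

2.089 Ω

ω = 2πf = 1885 rad/s
X_L = ωL = 1.836 Ω
X_C = 1/(ωC) = 2.040 Ω
Branch 1 (R+jX_L): Z₁ = 8.320 + j1.836 Ω, |Z₁| = 8.520 Ω
Branch 2 (−jX_C): Z₂ = −j2.040 Ω
Parallel: Z = Z₁Z₂/(Z₁+Z₂), |Z| = 2.089 Ω, ∠Z = -76.15°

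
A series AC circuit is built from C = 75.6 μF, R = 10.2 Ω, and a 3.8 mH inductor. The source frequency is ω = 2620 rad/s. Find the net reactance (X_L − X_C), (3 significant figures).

X_L = ωL = 9.96 Ω
X_C = 1/(ωC) = 5.05 Ω
X = 9.96 − 5.05 = 4.91 Ω

4.91 Ω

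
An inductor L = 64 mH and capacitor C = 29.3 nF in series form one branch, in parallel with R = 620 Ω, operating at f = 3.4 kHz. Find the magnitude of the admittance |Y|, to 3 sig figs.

4.63 mS

ω = 2πf = 21360 rad/s
X_L = ωL = 1370 Ω
X_C = 1/(ωC) = 1600 Ω
Branch 1: Z₁ = R = 620 Ω
Branch 2 (series LC): Z₂ = j(X_L − X_C) = −j230 Ω
Parallel: Z = Z₁Z₂/(Z₁+Z₂), |Z| = 216 Ω, ∠Z = -69.6°
|Y| = 1/|Z| = 4.63 mS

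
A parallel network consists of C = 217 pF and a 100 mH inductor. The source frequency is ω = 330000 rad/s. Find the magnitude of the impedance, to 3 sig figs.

24200 Ω

X_L = ωL = 33000 Ω
X_C = 1/(ωC) = 14000 Ω
Parallel: admittances add. Y = 1/(jωL) + jωC
Y = (0 + j4.13e-05) S
|Y| = 4.13e-05 S → |Z| = 1/|Y| = 24200 Ω, ∠Z = −∠Y = -90.0°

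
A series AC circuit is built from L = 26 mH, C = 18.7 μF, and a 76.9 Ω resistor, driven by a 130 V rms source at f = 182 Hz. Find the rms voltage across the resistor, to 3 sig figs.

127 V

ω = 2πf = 1144 rad/s
X_L = ωL = 29.7 Ω
X_C = 1/(ωC) = 46.8 Ω
Net reactance X = X_L − X_C = -17.0 Ω
Z = 76.9 − j17.0 Ω
|Z| = √(76.9² + 17.0²) = 78.8 Ω
I = V/|Z| = 1.65 A
V_R = I·|Z_R| = 1.65 × 76.9 = 127 V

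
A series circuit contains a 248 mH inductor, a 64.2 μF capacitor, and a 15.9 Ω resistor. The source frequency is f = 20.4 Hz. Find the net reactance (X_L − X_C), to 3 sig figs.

ω = 2πf = 128.2 rad/s
X_L = ωL = 31.8 Ω
X_C = 1/(ωC) = 122 Ω
X = 31.8 − 122 = -89.7 Ω

-89.7 Ω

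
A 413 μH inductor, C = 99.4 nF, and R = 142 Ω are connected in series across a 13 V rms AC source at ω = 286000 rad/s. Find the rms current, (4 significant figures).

79.05 mA

X_L = ωL = 118.1 Ω
X_C = 1/(ωC) = 35.18 Ω
Net reactance X = X_L − X_C = 82.94 Ω
Z = 142.0 + j82.94 Ω
|Z| = √(142.0² + 82.94²) = 164.4 Ω
I = V/|Z| = 13/164.4 = 79.05 mA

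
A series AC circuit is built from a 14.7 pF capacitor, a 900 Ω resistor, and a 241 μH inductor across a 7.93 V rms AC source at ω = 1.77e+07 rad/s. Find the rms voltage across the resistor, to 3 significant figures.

7.18 V

X_L = ωL = 4270 Ω
X_C = 1/(ωC) = 3840 Ω
Net reactance X = X_L − X_C = 422 Ω
Z = 900 + j422 Ω
|Z| = √(900² + 422²) = 994 Ω
I = V/|Z| = 7.98 mA
V_R = I·|Z_R| = 0.00798 × 900 = 7.18 V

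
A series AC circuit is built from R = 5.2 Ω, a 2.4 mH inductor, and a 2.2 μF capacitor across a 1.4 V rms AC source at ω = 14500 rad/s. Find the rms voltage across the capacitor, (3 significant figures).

7.03 V

X_L = ωL = 34.8 Ω
X_C = 1/(ωC) = 31.3 Ω
Net reactance X = X_L − X_C = 3.45 Ω
Z = 5.20 + j3.45 Ω
|Z| = √(5.20² + 3.45²) = 6.24 Ω
I = V/|Z| = 224 mA
V_C = I·|Z_C| = 0.224 × 31.3 = 7.03 V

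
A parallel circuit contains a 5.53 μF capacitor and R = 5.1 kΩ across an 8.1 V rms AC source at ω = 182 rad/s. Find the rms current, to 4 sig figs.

X_C = 1/(ωC) = 993.6 Ω
Parallel: admittances add. Y = 1/R + jωC
Y = (0.0001961 + j0.001006) S
|Y| = 0.001025 S → |Z| = 1/|Y| = 975.2 Ω, ∠Z = −∠Y = -78.98°
I = V/|Z| = 8.1/975.2 = 8.306 mA

8.306 mA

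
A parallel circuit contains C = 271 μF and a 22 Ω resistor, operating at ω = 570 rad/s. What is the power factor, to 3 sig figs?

0.282

X_C = 1/(ωC) = 6.47 Ω
Parallel: admittances add. Y = 1/R + jωC
Y = (0.0455 + j0.154) S
|Y| = 0.161 S → |Z| = 1/|Y| = 6.21 Ω, ∠Z = −∠Y = -73.6°
cos φ = cos(-73.6°) = 0.282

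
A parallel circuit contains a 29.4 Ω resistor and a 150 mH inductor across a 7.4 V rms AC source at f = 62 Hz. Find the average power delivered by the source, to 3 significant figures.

1.86 W

ω = 2πf = 389.6 rad/s
X_L = ωL = 58.4 Ω
Parallel: admittances add. Y = 1/R + 1/(jωL)
Y = (0.0340 − j0.0171) S
|Y| = 0.0381 S → |Z| = 1/|Y| = 26.3 Ω, ∠Z = −∠Y = 26.7°
I = V/|Z| = 282 mA
P = VI cos φ = 7.4 × 0.282 × cos(26.7°) = 1.86 W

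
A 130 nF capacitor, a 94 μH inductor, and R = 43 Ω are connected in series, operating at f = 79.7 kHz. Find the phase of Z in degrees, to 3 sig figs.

36.4°

ω = 2πf = 500800 rad/s
X_L = ωL = 47.1 Ω
X_C = 1/(ωC) = 15.4 Ω
Net reactance X = X_L − X_C = 31.7 Ω
Z = 43.0 + j31.7 Ω
|Z| = √(43.0² + 31.7²) = 53.4 Ω
∠Z = arctan(31.7/43.0) = 36.4°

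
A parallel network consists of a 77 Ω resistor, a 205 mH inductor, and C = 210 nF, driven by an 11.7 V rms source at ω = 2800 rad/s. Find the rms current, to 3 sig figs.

153 mA

X_L = ωL = 574 Ω
X_C = 1/(ωC) = 1700 Ω
Parallel: admittances add. Y = 1/R + 1/(jωL) + jωC
Y = (0.0130 − j0.00115) S
|Y| = 0.0130 S → |Z| = 1/|Y| = 76.7 Ω, ∠Z = −∠Y = 5.08°
I = V/|Z| = 11.7/76.7 = 153 mA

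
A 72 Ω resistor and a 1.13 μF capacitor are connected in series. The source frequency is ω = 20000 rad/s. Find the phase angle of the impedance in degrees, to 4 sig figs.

-31.57°

X_C = 1/(ωC) = 44.25 Ω
Z = 72.00 − j44.25 Ω
|Z| = √(72.00² + 44.25²) = 84.51 Ω
∠Z = arctan(-44.25/72.00) = -31.57°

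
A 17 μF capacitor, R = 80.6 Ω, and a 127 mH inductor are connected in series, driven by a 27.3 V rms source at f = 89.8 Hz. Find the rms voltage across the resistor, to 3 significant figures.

ω = 2πf = 564.2 rad/s
X_L = ωL = 71.7 Ω
X_C = 1/(ωC) = 104 Ω
Net reactance X = X_L − X_C = -32.6 Ω
Z = 80.6 − j32.6 Ω
|Z| = √(80.6² + 32.6²) = 86.9 Ω
I = V/|Z| = 314 mA
V_R = I·|Z_R| = 0.314 × 80.6 = 25.3 V

25.3 V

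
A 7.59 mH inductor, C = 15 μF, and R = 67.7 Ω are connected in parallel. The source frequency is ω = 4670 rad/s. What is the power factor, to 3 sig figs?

0.333

X_L = ωL = 35.4 Ω
X_C = 1/(ωC) = 14.3 Ω
Parallel: admittances add. Y = 1/R + 1/(jωL) + jωC
Y = (0.0148 + j0.0418) S
|Y| = 0.0444 S → |Z| = 1/|Y| = 22.5 Ω, ∠Z = −∠Y = -70.6°
cos φ = cos(-70.6°) = 0.333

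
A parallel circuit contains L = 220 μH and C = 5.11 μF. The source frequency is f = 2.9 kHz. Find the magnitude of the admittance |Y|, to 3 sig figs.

ω = 2πf = 18220 rad/s
X_L = ωL = 4.01 Ω
X_C = 1/(ωC) = 10.7 Ω
Parallel: admittances add. Y = 1/(jωL) + jωC
Y = (0 − j0.156) S
|Y| = 0.156 S → |Z| = 1/|Y| = 6.40 Ω, ∠Z = −∠Y = 90.0°

156 mS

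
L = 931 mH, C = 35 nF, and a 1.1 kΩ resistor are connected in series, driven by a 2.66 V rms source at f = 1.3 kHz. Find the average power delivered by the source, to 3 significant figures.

431 μW

ω = 2πf = 8168 rad/s
X_L = ωL = 7600 Ω
X_C = 1/(ωC) = 3500 Ω
Net reactance X = X_L − X_C = 4110 Ω
Z = 1100 + j4110 Ω
|Z| = √(1100² + 4110²) = 4250 Ω
∠Z = arctan(4110/1100) = 75.0°
I = V/|Z| = 626 μA
P = VI cos φ = 2.66 × 0.000626 × cos(75.0°) = 431 μW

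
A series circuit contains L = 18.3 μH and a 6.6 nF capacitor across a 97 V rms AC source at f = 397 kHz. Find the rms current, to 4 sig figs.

ω = 2πf = 2.494e+06 rad/s
X_L = ωL = 45.65 Ω
X_C = 1/(ωC) = 60.74 Ω
Net reactance X = X_L − X_C = -15.09 Ω
Z = − j15.09 Ω
|Z| = √(0² + 15.09²) = 15.09 Ω
I = V/|Z| = 97/15.09 = 6.427 A

6.427 A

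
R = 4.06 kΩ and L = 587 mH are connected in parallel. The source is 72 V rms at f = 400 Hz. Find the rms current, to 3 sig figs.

51.9 mA

ω = 2πf = 2513 rad/s
X_L = ωL = 1480 Ω
Parallel: admittances add. Y = 1/R + 1/(jωL)
Y = (0.000246 − j0.000678) S
|Y| = 0.000721 S → |Z| = 1/|Y| = 1390 Ω, ∠Z = −∠Y = 70.0°
I = V/|Z| = 72/1390 = 51.9 mA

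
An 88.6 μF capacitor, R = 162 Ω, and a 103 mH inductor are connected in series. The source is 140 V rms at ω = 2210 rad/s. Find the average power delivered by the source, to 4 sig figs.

41.91 W

X_L = ωL = 227.6 Ω
X_C = 1/(ωC) = 5.107 Ω
Net reactance X = X_L − X_C = 222.5 Ω
Z = 162.0 + j222.5 Ω
|Z| = √(162.0² + 222.5²) = 275.2 Ω
∠Z = arctan(222.5/162.0) = 53.94°
I = V/|Z| = 508.6 mA
P = VI cos φ = 140 × 0.5086 × cos(53.94°) = 41.91 W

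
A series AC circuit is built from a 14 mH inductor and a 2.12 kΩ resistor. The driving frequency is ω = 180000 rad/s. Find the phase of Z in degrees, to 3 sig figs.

49.9°

X_L = ωL = 2520 Ω
Z = 2120 + j2520 Ω
|Z| = √(2120² + 2520²) = 3290 Ω
∠Z = arctan(2520/2120) = 49.9°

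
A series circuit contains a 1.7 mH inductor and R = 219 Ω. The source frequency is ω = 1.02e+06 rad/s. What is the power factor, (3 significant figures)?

0.125

X_L = ωL = 1730 Ω
Z = 219 + j1730 Ω
|Z| = √(219² + 1730²) = 1750 Ω
∠Z = arctan(1730/219) = 82.8°
cos φ = cos(82.8°) = 0.125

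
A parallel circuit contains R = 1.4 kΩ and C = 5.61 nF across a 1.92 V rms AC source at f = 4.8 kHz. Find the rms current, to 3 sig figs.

1.41 mA

ω = 2πf = 30160 rad/s
X_C = 1/(ωC) = 5910 Ω
Parallel: admittances add. Y = 1/R + jωC
Y = (0.000714 + j0.000169) S
|Y| = 0.000734 S → |Z| = 1/|Y| = 1360 Ω, ∠Z = −∠Y = -13.3°
I = V/|Z| = 1.92/1360 = 1.41 mA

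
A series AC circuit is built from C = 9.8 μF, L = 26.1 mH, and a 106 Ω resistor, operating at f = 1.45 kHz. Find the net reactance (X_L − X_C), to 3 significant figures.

227 Ω

ω = 2πf = 9111 rad/s
X_L = ωL = 238 Ω
X_C = 1/(ωC) = 11.2 Ω
X = 238 − 11.2 = 227 Ω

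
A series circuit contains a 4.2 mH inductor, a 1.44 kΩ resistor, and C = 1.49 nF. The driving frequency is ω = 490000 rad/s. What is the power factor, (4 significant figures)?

0.9022

X_L = ωL = 2058 Ω
X_C = 1/(ωC) = 1370 Ω
Net reactance X = X_L − X_C = 688.3 Ω
Z = 1440 + j688.3 Ω
|Z| = √(1440² + 688.3²) = 1596 Ω
∠Z = arctan(688.3/1440) = 25.55°
cos φ = cos(25.55°) = 0.9022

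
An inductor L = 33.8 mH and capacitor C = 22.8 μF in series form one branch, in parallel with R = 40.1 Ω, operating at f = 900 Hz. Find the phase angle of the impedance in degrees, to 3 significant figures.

ω = 2πf = 5655 rad/s
X_L = ωL = 191 Ω
X_C = 1/(ωC) = 7.76 Ω
Branch 1: Z₁ = R = 40.1 Ω
Branch 2 (series LC): Z₂ = j(X_L − X_C) = j183 Ω
Parallel: Z = Z₁Z₂/(Z₁+Z₂), |Z| = 39.2 Ω, ∠Z = 12.3°

12.3°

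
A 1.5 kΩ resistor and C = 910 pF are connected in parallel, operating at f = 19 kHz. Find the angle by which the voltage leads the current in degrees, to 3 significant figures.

-9.26°

ω = 2πf = 119400 rad/s
X_C = 1/(ωC) = 9210 Ω
Parallel: admittances add. Y = 1/R + jωC
Y = (0.000667 + j0.000109) S
|Y| = 0.000675 S → |Z| = 1/|Y| = 1480 Ω, ∠Z = −∠Y = -9.26°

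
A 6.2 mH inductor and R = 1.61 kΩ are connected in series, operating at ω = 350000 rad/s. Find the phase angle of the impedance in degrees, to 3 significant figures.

53.4°

X_L = ωL = 2170 Ω
Z = 1610 + j2170 Ω
|Z| = √(1610² + 2170²) = 2700 Ω
∠Z = arctan(2170/1610) = 53.4°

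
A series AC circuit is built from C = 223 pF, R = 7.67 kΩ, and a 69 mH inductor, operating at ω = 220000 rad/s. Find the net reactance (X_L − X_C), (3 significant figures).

-5200 Ω

X_L = ωL = 15200 Ω
X_C = 1/(ωC) = 20400 Ω
X = 15200 − 20400 = -5200 Ω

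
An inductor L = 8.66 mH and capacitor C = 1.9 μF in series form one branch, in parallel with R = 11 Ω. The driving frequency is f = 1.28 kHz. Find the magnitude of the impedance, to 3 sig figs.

3.93 Ω

ω = 2πf = 8042 rad/s
X_L = ωL = 69.6 Ω
X_C = 1/(ωC) = 65.4 Ω
Branch 1: Z₁ = R = 11.0 Ω
Branch 2 (series LC): Z₂ = j(X_L − X_C) = j4.21 Ω
Parallel: Z = Z₁Z₂/(Z₁+Z₂), |Z| = 3.93 Ω, ∠Z = 69.1°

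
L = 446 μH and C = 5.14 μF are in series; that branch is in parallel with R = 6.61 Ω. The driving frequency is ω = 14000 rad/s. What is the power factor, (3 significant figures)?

X_L = ωL = 6.24 Ω
X_C = 1/(ωC) = 13.9 Ω
Branch 1: Z₁ = R = 6.61 Ω
Branch 2 (series LC): Z₂ = j(X_L − X_C) = −j7.65 Ω
Parallel: Z = Z₁Z₂/(Z₁+Z₂), |Z| = 5.00 Ω, ∠Z = -40.8°
cos φ = cos(-40.8°) = 0.757

0.757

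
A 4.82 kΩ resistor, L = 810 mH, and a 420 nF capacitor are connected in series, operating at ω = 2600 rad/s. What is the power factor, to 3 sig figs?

X_L = ωL = 2110 Ω
X_C = 1/(ωC) = 916 Ω
Net reactance X = X_L − X_C = 1190 Ω
Z = 4820 + j1190 Ω
|Z| = √(4820² + 1190²) = 4960 Ω
∠Z = arctan(1190/4820) = 13.9°
cos φ = cos(13.9°) = 0.971

0.971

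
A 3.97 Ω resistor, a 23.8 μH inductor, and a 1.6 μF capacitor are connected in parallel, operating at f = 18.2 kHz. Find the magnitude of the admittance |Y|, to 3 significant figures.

ω = 2πf = 114400 rad/s
X_L = ωL = 2.72 Ω
X_C = 1/(ωC) = 5.47 Ω
Parallel: admittances add. Y = 1/R + 1/(jωL) + jωC
Y = (0.252 − j0.184) S
|Y| = 0.312 S → |Z| = 1/|Y| = 3.20 Ω, ∠Z = −∠Y = 36.2°

312 mS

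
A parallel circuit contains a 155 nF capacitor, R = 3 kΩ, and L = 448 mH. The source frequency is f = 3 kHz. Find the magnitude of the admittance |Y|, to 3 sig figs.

2.82 mS

ω = 2πf = 18850 rad/s
X_L = ωL = 8440 Ω
X_C = 1/(ωC) = 342 Ω
Parallel: admittances add. Y = 1/R + 1/(jωL) + jωC
Y = (0.000333 + j0.00280) S
|Y| = 0.00282 S → |Z| = 1/|Y| = 354 Ω, ∠Z = −∠Y = -83.2°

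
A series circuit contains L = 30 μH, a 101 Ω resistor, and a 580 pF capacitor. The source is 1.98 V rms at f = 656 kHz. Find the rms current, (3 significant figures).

6.36 mA

ω = 2πf = 4.122e+06 rad/s
X_L = ωL = 124 Ω
X_C = 1/(ωC) = 418 Ω
Net reactance X = X_L − X_C = -295 Ω
Z = 101 − j295 Ω
|Z| = √(101² + 295²) = 311 Ω
I = V/|Z| = 1.98/311 = 6.36 mA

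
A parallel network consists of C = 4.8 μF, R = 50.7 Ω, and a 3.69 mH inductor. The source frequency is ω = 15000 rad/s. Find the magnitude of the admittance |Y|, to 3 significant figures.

57.4 mS

X_L = ωL = 55.4 Ω
X_C = 1/(ωC) = 13.9 Ω
Parallel: admittances add. Y = 1/R + 1/(jωL) + jωC
Y = (0.0197 + j0.0539) S
|Y| = 0.0574 S → |Z| = 1/|Y| = 17.4 Ω, ∠Z = −∠Y = -69.9°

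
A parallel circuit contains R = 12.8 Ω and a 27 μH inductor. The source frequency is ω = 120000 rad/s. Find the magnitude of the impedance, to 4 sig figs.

X_L = ωL = 3.240 Ω
Parallel: admittances add. Y = 1/R + 1/(jωL)
Y = (0.07812 − j0.3086) S
|Y| = 0.3184 S → |Z| = 1/|Y| = 3.141 Ω, ∠Z = −∠Y = 75.80°

3.141 Ω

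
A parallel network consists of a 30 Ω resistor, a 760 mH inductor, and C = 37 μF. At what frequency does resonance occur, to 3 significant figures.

ω₀ = 1/√(LC) = 1/√(0.76 × 3.7e-05) = 188.6 rad/s
f₀ = ω₀/(2π) = 30.0 Hz

30.0 Hz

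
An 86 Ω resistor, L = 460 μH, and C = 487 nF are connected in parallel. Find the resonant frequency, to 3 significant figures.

ω₀ = 1/√(LC) = 1/√(0.00046 × 4.87e-07) = 66810 rad/s
f₀ = ω₀/(2π) = 10.6 kHz

10.6 kHz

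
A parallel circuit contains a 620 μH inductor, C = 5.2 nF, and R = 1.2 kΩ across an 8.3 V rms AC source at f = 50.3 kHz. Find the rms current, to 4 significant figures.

ω = 2πf = 316000 rad/s
X_L = ωL = 195.9 Ω
X_C = 1/(ωC) = 608.5 Ω
Parallel: admittances add. Y = 1/R + 1/(jωL) + jωC
Y = (0.0008333 − j0.003460) S
|Y| = 0.003559 S → |Z| = 1/|Y| = 281.0 Ω, ∠Z = −∠Y = 76.46°
I = V/|Z| = 8.3/281.0 = 29.54 mA

29.54 mA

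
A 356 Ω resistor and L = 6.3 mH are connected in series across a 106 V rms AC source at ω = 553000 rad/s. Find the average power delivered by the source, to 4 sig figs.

326.2 mW

X_L = ωL = 3484 Ω
Z = 356.0 + j3484 Ω
|Z| = √(356.0² + 3484²) = 3502 Ω
∠Z = arctan(3484/356.0) = 84.17°
I = V/|Z| = 30.27 mA
P = VI cos φ = 106 × 0.03027 × cos(84.17°) = 326.2 mW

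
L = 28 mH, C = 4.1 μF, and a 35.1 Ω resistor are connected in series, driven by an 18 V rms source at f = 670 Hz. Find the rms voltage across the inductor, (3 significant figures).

30.5 V

ω = 2πf = 4210 rad/s
X_L = ωL = 118 Ω
X_C = 1/(ωC) = 57.9 Ω
Net reactance X = X_L − X_C = 59.9 Ω
Z = 35.1 + j59.9 Ω
|Z| = √(35.1² + 59.9²) = 69.5 Ω
I = V/|Z| = 259 mA
V_L = I·|Z_L| = 0.259 × 118 = 30.5 V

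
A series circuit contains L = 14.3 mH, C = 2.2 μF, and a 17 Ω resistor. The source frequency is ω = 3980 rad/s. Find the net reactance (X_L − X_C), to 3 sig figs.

-57.3 Ω

X_L = ωL = 56.9 Ω
X_C = 1/(ωC) = 114 Ω
X = 56.9 − 114 = -57.3 Ω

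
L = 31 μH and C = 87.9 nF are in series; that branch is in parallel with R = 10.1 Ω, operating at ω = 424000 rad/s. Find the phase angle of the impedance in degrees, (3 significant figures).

X_L = ωL = 13.1 Ω
X_C = 1/(ωC) = 26.8 Ω
Branch 1: Z₁ = R = 10.1 Ω
Branch 2 (series LC): Z₂ = j(X_L − X_C) = −j13.7 Ω
Parallel: Z = Z₁Z₂/(Z₁+Z₂), |Z| = 8.13 Ω, ∠Z = -36.4°

-36.4°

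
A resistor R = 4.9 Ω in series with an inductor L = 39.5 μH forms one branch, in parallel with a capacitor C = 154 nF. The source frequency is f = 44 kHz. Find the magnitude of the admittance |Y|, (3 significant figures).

ω = 2πf = 276500 rad/s
X_L = ωL = 10.9 Ω
X_C = 1/(ωC) = 23.5 Ω
Branch 1 (R+jX_L): Z₁ = 4.90 + j10.9 Ω, |Z₁| = 12.0 Ω
Branch 2 (−jX_C): Z₂ = −j23.5 Ω
Parallel: Z = Z₁Z₂/(Z₁+Z₂), |Z| = 20.8 Ω, ∠Z = 44.5°
|Y| = 1/|Z| = 48.0 mS

48.0 mS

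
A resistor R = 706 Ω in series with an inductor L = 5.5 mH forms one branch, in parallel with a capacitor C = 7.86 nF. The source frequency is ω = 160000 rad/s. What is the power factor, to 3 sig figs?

0.700

X_L = ωL = 880 Ω
X_C = 1/(ωC) = 795 Ω
Branch 1 (R+jX_L): Z₁ = 706 + j880 Ω, |Z₁| = 1130 Ω
Branch 2 (−jX_C): Z₂ = −j795 Ω
Parallel: Z = Z₁Z₂/(Z₁+Z₂), |Z| = 1260 Ω, ∠Z = -45.6°
cos φ = cos(-45.6°) = 0.700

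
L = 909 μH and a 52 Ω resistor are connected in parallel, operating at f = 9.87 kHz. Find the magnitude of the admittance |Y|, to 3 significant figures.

ω = 2πf = 62020 rad/s
X_L = ωL = 56.4 Ω
Parallel: admittances add. Y = 1/R + 1/(jωL)
Y = (0.0192 − j0.0177) S
|Y| = 0.0262 S → |Z| = 1/|Y| = 38.2 Ω, ∠Z = −∠Y = 42.7°

26.2 mS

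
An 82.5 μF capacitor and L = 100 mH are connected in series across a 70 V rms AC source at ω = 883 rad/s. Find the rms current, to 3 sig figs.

X_L = ωL = 88.3 Ω
X_C = 1/(ωC) = 13.7 Ω
Net reactance X = X_L − X_C = 74.6 Ω
Z = j74.6 Ω
|Z| = √(0² + 74.6²) = 74.6 Ω
I = V/|Z| = 70/74.6 = 939 mA

939 mA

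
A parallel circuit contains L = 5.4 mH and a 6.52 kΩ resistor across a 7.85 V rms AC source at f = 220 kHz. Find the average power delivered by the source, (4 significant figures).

9.451 mW

ω = 2πf = 1.382e+06 rad/s
X_L = ωL = 7464 Ω
Parallel: admittances add. Y = 1/R + 1/(jωL)
Y = (0.0001534 − j0.0001340) S
|Y| = 0.0002036 S → |Z| = 1/|Y| = 4911 Ω, ∠Z = −∠Y = 41.14°
I = V/|Z| = 1.599 mA
P = VI cos φ = 7.85 × 0.001599 × cos(41.14°) = 9.451 mW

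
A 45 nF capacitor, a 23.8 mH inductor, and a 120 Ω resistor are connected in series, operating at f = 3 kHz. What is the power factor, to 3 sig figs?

0.162

ω = 2πf = 18850 rad/s
X_L = ωL = 449 Ω
X_C = 1/(ωC) = 1180 Ω
Net reactance X = X_L − X_C = -730 Ω
Z = 120 − j730 Ω
|Z| = √(120² + 730²) = 740 Ω
∠Z = arctan(-730/120) = -80.7°
cos φ = cos(-80.7°) = 0.162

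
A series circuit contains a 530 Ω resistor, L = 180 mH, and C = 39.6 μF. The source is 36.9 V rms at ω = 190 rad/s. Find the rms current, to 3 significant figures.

X_L = ωL = 34.2 Ω
X_C = 1/(ωC) = 133 Ω
Net reactance X = X_L − X_C = -98.7 Ω
Z = 530 − j98.7 Ω
|Z| = √(530² + 98.7²) = 539 Ω
I = V/|Z| = 36.9/539 = 68.4 mA

68.4 mA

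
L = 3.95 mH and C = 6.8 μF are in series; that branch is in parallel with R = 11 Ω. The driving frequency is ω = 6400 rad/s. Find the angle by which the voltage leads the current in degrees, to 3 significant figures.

78.2°

X_L = ωL = 25.3 Ω
X_C = 1/(ωC) = 23.0 Ω
Branch 1: Z₁ = R = 11.0 Ω
Branch 2 (series LC): Z₂ = j(X_L − X_C) = j2.30 Ω
Parallel: Z = Z₁Z₂/(Z₁+Z₂), |Z| = 2.25 Ω, ∠Z = 78.2°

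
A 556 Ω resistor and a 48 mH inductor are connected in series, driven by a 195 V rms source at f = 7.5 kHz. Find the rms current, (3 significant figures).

ω = 2πf = 47120 rad/s
X_L = ωL = 2260 Ω
Z = 556 + j2260 Ω
|Z| = √(556² + 2260²) = 2330 Ω
I = V/|Z| = 195/2330 = 83.7 mA

83.7 mA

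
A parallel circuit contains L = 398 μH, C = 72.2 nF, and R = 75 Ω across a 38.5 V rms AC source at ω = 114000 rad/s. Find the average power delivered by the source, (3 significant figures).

19.8 W

X_L = ωL = 45.4 Ω
X_C = 1/(ωC) = 121 Ω
Parallel: admittances add. Y = 1/R + 1/(jωL) + jωC
Y = (0.0133 − j0.0138) S
|Y| = 0.0192 S → |Z| = 1/|Y| = 52.1 Ω, ∠Z = −∠Y = 46.0°
I = V/|Z| = 739 mA
P = VI cos φ = 38.5 × 0.739 × cos(46.0°) = 19.8 W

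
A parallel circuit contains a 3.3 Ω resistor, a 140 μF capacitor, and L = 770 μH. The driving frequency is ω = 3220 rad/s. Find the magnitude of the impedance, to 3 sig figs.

X_L = ωL = 2.48 Ω
X_C = 1/(ωC) = 2.22 Ω
Parallel: admittances add. Y = 1/R + 1/(jωL) + jωC
Y = (0.303 + j0.0475) S
|Y| = 0.307 S → |Z| = 1/|Y| = 3.26 Ω, ∠Z = −∠Y = -8.90°

3.26 Ω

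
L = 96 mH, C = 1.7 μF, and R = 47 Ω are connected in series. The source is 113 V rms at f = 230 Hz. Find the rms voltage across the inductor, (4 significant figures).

57.55 V

ω = 2πf = 1445 rad/s
X_L = ωL = 138.7 Ω
X_C = 1/(ωC) = 407.0 Ω
Net reactance X = X_L − X_C = -268.3 Ω
Z = 47.00 − j268.3 Ω
|Z| = √(47.00² + 268.3²) = 272.4 Ω
I = V/|Z| = 414.8 mA
V_L = I·|Z_L| = 0.4148 × 138.7 = 57.55 V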